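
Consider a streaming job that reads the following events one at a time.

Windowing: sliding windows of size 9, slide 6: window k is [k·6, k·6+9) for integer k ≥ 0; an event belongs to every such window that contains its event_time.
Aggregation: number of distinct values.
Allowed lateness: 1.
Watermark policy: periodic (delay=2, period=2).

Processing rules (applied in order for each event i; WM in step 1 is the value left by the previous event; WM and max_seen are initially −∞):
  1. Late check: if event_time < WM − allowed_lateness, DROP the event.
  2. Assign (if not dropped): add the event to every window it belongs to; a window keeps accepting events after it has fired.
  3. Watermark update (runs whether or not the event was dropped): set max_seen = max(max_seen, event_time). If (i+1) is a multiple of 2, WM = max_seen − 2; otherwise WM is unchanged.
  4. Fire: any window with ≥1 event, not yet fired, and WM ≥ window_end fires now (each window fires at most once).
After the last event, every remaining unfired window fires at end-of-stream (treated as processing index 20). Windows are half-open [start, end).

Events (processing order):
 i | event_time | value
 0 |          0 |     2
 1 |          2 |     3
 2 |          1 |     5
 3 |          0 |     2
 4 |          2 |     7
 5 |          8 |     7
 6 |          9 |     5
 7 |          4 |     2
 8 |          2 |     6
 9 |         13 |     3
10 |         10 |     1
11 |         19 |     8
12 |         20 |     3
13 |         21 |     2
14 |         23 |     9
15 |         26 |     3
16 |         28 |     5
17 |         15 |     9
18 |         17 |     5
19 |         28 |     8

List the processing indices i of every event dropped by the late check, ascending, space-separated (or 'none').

7 8 17 18

i=0 t=0 v=2: → [0,9); WM=−∞
i=1 t=2 v=3: → [0,9); WM=0
i=2 t=1 v=5: → [0,9); WM=0
i=3 t=0 v=2: → [0,9); WM=0
i=4 t=2 v=7: → [0,9); WM=0
i=5 t=8 v=7: → [6,15),[0,9); WM=6
i=6 t=9 v=5: → [6,15); WM=6
i=7 t=4 v=2: DROP (t<6-1); WM=7
i=8 t=2 v=6: DROP (t<7-1); WM=7
i=9 t=13 v=3: → [12,21),[6,15); WM=11; [0,9) fires=4
i=10 t=10 v=1: → [6,15); WM=11
i=11 t=19 v=8: → [18,27),[12,21); WM=17; [6,15) fires=4
i=12 t=20 v=3: → [18,27),[12,21); WM=17
i=13 t=21 v=2: → [18,27); WM=19
i=14 t=23 v=9: → [18,27); WM=19
i=15 t=26 v=3: → [24,33),[18,27); WM=24; [12,21) fires=2
i=16 t=28 v=5: → [24,33); WM=24
i=17 t=15 v=9: DROP (t<24-1); WM=26
i=18 t=17 v=5: DROP (t<26-1); WM=26
i=19 t=28 v=8: → [24,33); WM=26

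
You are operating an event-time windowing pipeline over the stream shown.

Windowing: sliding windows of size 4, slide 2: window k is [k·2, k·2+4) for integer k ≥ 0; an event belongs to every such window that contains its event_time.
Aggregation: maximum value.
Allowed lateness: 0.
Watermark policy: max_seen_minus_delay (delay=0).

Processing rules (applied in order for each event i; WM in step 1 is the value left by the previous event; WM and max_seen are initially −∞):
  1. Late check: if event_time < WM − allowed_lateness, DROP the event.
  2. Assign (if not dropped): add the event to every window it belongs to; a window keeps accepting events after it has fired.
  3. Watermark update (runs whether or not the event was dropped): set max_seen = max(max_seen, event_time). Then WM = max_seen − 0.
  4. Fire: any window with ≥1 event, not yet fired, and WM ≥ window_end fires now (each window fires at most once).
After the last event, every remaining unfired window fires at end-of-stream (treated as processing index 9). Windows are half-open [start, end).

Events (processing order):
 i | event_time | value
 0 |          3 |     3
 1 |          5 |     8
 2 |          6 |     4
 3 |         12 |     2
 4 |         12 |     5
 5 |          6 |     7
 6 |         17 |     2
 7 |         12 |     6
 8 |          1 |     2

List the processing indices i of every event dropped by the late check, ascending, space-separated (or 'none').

i=0 t=3 v=3: → [2,6),[0,4); WM=3
i=1 t=5 v=8: → [4,8),[2,6); WM=5; [0,4) fires=3
i=2 t=6 v=4: → [6,10),[4,8); WM=6; [2,6) fires=8
i=3 t=12 v=2: → [12,16),[10,14); WM=12; [4,8) fires=8 [6,10) fires=4
i=4 t=12 v=5: → [12,16),[10,14); WM=12
i=5 t=6 v=7: DROP (t<12-0); WM=12
i=6 t=17 v=2: → [16,20),[14,18); WM=17; [10,14) fires=5 [12,16) fires=5
i=7 t=12 v=6: DROP (t<17-0); WM=17
i=8 t=1 v=2: DROP (t<17-0); WM=17

5 7 8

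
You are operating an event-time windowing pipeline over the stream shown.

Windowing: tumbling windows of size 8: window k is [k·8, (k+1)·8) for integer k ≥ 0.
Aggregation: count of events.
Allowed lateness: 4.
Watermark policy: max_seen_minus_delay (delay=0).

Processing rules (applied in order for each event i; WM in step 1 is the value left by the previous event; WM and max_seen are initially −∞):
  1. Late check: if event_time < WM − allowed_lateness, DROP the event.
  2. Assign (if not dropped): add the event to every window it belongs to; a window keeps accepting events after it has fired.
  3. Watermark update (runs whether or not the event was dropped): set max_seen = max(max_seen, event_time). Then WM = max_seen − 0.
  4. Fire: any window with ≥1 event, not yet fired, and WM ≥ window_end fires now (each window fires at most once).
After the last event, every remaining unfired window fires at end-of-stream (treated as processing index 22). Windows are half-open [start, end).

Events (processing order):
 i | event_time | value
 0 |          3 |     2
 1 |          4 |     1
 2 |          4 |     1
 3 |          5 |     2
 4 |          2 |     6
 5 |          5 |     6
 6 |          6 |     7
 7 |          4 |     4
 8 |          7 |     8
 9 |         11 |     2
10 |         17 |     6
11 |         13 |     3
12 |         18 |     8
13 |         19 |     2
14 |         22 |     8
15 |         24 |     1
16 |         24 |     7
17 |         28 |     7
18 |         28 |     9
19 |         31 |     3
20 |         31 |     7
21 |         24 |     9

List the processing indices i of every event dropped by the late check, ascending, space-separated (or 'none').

21

i=0 t=3 v=2: → [0,8); WM=3
i=1 t=4 v=1: → [0,8); WM=4
i=2 t=4 v=1: → [0,8); WM=4
i=3 t=5 v=2: → [0,8); WM=5
i=4 t=2 v=6: → [0,8); WM=5
i=5 t=5 v=6: → [0,8); WM=5
i=6 t=6 v=7: → [0,8); WM=6
i=7 t=4 v=4: → [0,8); WM=6
i=8 t=7 v=8: → [0,8); WM=7
i=9 t=11 v=2: → [8,16); WM=11; [0,8) fires=9
i=10 t=17 v=6: → [16,24); WM=17; [8,16) fires=1
i=11 t=13 v=3: → [8,16); WM=17
i=12 t=18 v=8: → [16,24); WM=18
i=13 t=19 v=2: → [16,24); WM=19
i=14 t=22 v=8: → [16,24); WM=22
i=15 t=24 v=1: → [24,32); WM=24; [16,24) fires=4
i=16 t=24 v=7: → [24,32); WM=24
i=17 t=28 v=7: → [24,32); WM=28
i=18 t=28 v=9: → [24,32); WM=28
i=19 t=31 v=3: → [24,32); WM=31
i=20 t=31 v=7: → [24,32); WM=31
i=21 t=24 v=9: DROP (t<31-4); WM=31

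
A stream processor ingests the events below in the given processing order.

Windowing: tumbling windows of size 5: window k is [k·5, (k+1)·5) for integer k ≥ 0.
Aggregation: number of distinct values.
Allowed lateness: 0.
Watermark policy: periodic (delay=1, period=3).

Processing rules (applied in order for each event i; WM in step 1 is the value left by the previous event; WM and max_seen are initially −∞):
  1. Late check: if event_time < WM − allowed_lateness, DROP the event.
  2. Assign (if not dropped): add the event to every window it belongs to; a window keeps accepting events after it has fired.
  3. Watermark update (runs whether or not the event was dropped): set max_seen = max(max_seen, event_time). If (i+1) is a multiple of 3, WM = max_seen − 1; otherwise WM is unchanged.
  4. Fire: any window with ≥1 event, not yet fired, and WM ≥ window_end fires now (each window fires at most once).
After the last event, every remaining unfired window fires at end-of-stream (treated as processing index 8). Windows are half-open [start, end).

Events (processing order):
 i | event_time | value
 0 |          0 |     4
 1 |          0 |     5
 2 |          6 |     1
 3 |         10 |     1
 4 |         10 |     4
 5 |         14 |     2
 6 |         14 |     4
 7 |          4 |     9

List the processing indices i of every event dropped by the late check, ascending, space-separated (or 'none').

i=0 t=0 v=4: → [0,5); WM=−∞
i=1 t=0 v=5: → [0,5); WM=−∞
i=2 t=6 v=1: → [5,10); WM=5; [0,5) fires=2
i=3 t=10 v=1: → [10,15); WM=5
i=4 t=10 v=4: → [10,15); WM=5
i=5 t=14 v=2: → [10,15); WM=13; [5,10) fires=1
i=6 t=14 v=4: → [10,15); WM=13
i=7 t=4 v=9: DROP (t<13-0); WM=13

7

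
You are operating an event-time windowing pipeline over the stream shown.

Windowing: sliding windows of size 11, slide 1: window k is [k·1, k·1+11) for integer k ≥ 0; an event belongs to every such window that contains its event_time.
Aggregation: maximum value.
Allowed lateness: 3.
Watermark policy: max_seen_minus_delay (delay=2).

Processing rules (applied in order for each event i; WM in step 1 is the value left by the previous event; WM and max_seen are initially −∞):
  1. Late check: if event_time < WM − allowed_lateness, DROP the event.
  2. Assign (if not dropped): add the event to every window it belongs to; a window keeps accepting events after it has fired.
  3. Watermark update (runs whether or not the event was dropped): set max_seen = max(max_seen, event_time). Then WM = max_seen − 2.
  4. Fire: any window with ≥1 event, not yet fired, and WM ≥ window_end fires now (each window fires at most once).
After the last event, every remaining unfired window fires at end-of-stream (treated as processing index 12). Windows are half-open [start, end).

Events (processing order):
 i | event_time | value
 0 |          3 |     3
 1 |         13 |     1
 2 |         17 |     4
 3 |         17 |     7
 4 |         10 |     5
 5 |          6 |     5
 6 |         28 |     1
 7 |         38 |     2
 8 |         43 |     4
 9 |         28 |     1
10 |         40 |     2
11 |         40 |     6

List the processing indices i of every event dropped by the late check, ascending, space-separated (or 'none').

i=0 t=3 v=3: → [3,14),[2,13),[1,12),[0,11); WM=1
i=1 t=13 v=1: → [13,24),[12,23),[11,22),[10,21),[9,20),[8,19),[7,18),[6,17),[5,16),[4,15),[3,14); WM=11; [0,11) fires=3
i=2 t=17 v=4: → [17,28),[16,27),[15,26),[14,25),[13,24),[12,23),[11,22),[10,21),[9,20),[8,19),[7,18); WM=15; [1,12) fires=3 [2,13) fires=3 [3,14) fires=3 [4,15) fires=1
i=3 t=17 v=7: → [17,28),[16,27),[15,26),[14,25),[13,24),[12,23),[11,22),[10,21),[9,20),[8,19),[7,18); WM=15
i=4 t=10 v=5: DROP (t<15-3); WM=15
i=5 t=6 v=5: DROP (t<15-3); WM=15
i=6 t=28 v=1: → [28,39),[27,38),[26,37),[25,36),[24,35),[23,34),[22,33),[21,32),[20,31),[19,30),[18,29); WM=26; [5,16) fires=1 [6,17) fires=1 [7,18) fires=7 [8,19) fires=7 [9,20) fires=7 [10,21) fires=7 [11,22) fires=7 [12,23) fires=7 [13,24) fires=7 [14,25) fires=7 [15,26) fires=7
i=7 t=38 v=2: → [38,49),[37,48),[36,47),[35,46),[34,45),[33,44),[32,43),[31,42),[30,41),[29,40),[28,39); WM=36; [16,27) fires=7 [17,28) fires=7 [18,29) fires=1 [19,30) fires=1 [20,31) fires=1 [21,32) fires=1 [22,33) fires=1 [23,34) fires=1 [24,35) fires=1 [25,36) fires=1
i=8 t=43 v=4: → [43,54),[42,53),[41,52),[40,51),[39,50),[38,49),[37,48),[36,47),[35,46),[34,45),[33,44); WM=41; [26,37) fires=1 [27,38) fires=1 [28,39) fires=2 [29,40) fires=2 [30,41) fires=2
i=9 t=28 v=1: DROP (t<41-3); WM=41
i=10 t=40 v=2: → [40,51),[39,50),[38,49),[37,48),[36,47),[35,46),[34,45),[33,44),[32,43),[31,42),[30,41); WM=41
i=11 t=40 v=6: → [40,51),[39,50),[38,49),[37,48),[36,47),[35,46),[34,45),[33,44),[32,43),[31,42),[30,41); WM=41

4 5 9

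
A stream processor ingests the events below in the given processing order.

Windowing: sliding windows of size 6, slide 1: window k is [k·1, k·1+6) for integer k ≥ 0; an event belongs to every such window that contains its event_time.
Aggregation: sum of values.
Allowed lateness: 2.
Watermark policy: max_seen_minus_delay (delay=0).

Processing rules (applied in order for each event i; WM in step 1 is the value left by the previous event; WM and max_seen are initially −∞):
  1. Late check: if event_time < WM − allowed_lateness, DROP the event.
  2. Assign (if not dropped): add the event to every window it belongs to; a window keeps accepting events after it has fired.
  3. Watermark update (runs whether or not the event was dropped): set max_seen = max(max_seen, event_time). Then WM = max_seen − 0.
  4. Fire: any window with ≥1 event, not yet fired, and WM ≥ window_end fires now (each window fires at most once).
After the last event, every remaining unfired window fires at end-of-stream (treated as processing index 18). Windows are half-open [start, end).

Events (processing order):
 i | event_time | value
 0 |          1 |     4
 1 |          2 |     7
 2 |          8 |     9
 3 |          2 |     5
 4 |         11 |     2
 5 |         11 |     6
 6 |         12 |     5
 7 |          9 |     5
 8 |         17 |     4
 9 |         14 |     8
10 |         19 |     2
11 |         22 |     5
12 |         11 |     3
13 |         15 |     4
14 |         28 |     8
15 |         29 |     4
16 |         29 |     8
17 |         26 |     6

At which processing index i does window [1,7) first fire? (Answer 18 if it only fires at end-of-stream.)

2

i=0 t=1 v=4: → [1,7),[0,6); WM=1
i=1 t=2 v=7: → [2,8),[1,7),[0,6); WM=2
i=2 t=8 v=9: → [8,14),[7,13),[6,12),[5,11),[4,10),[3,9); WM=8; [0,6) fires=11 [1,7) fires=11 [2,8) fires=7
i=3 t=2 v=5: DROP (t<8-2); WM=8
i=4 t=11 v=2: → [11,17),[10,16),[9,15),[8,14),[7,13),[6,12); WM=11; [3,9) fires=9 [4,10) fires=9 [5,11) fires=9
i=5 t=11 v=6: → [11,17),[10,16),[9,15),[8,14),[7,13),[6,12); WM=11
i=6 t=12 v=5: → [12,18),[11,17),[10,16),[9,15),[8,14),[7,13); WM=12; [6,12) fires=17
i=7 t=9 v=5: DROP (t<12-2); WM=12
i=8 t=17 v=4: → [17,23),[16,22),[15,21),[14,20),[13,19),[12,18); WM=17; [7,13) fires=22 [8,14) fires=22 [9,15) fires=13 [10,16) fires=13 [11,17) fires=13
i=9 t=14 v=8: DROP (t<17-2); WM=17
i=10 t=19 v=2: → [19,25),[18,24),[17,23),[16,22),[15,21),[14,20); WM=19; [12,18) fires=9 [13,19) fires=4
i=11 t=22 v=5: → [22,28),[21,27),[20,26),[19,25),[18,24),[17,23); WM=22; [14,20) fires=6 [15,21) fires=6 [16,22) fires=6
i=12 t=11 v=3: DROP (t<22-2); WM=22
i=13 t=15 v=4: DROP (t<22-2); WM=22
i=14 t=28 v=8: → [28,34),[27,33),[26,32),[25,31),[24,30),[23,29); WM=28; [17,23) fires=11 [18,24) fires=7 [19,25) fires=7 [20,26) fires=5 [21,27) fires=5 [22,28) fires=5
i=15 t=29 v=4: → [29,35),[28,34),[27,33),[26,32),[25,31),[24,30); WM=29; [23,29) fires=8
i=16 t=29 v=8: → [29,35),[28,34),[27,33),[26,32),[25,31),[24,30); WM=29
i=17 t=26 v=6: DROP (t<29-2); WM=29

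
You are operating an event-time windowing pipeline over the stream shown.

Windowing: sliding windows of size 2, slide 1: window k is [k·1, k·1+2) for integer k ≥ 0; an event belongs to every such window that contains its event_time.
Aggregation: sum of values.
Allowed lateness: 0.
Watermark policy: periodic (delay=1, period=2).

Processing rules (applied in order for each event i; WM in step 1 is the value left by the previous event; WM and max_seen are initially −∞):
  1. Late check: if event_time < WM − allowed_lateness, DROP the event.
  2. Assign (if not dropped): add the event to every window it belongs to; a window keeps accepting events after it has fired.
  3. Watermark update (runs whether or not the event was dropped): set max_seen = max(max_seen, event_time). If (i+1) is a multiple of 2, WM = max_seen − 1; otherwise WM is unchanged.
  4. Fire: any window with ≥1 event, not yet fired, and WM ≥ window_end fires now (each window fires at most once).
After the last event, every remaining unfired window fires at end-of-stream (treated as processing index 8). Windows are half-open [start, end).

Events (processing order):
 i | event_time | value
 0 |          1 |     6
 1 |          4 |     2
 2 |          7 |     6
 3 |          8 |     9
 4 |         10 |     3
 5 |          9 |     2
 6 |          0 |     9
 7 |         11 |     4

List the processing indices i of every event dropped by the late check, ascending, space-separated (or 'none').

6

i=0 t=1 v=6: → [1,3),[0,2); WM=−∞
i=1 t=4 v=2: → [4,6),[3,5); WM=3; [0,2) fires=6 [1,3) fires=6
i=2 t=7 v=6: → [7,9),[6,8); WM=3
i=3 t=8 v=9: → [8,10),[7,9); WM=7; [3,5) fires=2 [4,6) fires=2
i=4 t=10 v=3: → [10,12),[9,11); WM=7
i=5 t=9 v=2: → [9,11),[8,10); WM=9; [6,8) fires=6 [7,9) fires=15
i=6 t=0 v=9: DROP (t<9-0); WM=9
i=7 t=11 v=4: → [11,13),[10,12); WM=10; [8,10) fires=11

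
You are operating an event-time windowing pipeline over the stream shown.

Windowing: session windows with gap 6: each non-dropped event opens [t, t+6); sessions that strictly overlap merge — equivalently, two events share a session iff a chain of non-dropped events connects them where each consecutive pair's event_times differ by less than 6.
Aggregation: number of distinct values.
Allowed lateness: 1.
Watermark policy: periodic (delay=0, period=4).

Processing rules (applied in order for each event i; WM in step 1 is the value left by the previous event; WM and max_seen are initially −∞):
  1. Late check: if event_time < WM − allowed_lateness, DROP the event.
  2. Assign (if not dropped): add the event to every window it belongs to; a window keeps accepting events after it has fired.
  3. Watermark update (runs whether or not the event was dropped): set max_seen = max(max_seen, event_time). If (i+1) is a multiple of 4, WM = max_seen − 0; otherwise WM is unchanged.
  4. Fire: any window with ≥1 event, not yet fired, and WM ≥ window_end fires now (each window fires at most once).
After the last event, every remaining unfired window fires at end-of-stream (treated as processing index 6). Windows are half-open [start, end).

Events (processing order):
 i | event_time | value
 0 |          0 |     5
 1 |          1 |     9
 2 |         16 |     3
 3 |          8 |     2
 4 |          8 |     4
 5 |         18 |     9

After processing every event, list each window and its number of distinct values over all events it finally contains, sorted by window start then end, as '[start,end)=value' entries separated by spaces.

[0,7)=2 [8,14)=1 [16,24)=2

i=0 t=0 v=5: → [0,6); WM=−∞
i=1 t=1 v=9: → [0,7); WM=−∞
i=2 t=16 v=3: → [16,22); WM=−∞
i=3 t=8 v=2: → [8,14); WM=16
i=4 t=8 v=4: DROP (t<16-1); WM=16
i=5 t=18 v=9: → [16,24); WM=16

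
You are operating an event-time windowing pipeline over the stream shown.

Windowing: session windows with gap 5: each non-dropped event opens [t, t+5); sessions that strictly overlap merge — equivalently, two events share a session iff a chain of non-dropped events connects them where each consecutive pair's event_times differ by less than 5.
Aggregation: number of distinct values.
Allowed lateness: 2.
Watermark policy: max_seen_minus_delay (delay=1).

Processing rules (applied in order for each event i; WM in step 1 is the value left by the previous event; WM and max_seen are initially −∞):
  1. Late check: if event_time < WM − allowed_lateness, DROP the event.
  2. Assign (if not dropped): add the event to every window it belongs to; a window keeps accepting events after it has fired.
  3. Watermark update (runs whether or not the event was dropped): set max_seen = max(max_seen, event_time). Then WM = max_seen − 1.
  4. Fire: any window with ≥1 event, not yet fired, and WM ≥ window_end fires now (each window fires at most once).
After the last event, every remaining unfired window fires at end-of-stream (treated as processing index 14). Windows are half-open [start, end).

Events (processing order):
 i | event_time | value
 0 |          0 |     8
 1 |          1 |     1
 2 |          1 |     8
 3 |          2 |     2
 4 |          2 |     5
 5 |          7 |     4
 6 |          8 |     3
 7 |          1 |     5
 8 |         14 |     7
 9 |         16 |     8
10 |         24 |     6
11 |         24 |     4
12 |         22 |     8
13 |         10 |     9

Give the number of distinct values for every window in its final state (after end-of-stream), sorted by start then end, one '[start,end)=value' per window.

[0,7)=4 [7,13)=2 [14,21)=2 [22,29)=3

i=0 t=0 v=8: → [0,5); WM=-1
i=1 t=1 v=1: → [0,6); WM=0
i=2 t=1 v=8: → [0,6); WM=0
i=3 t=2 v=2: → [0,7); WM=1
i=4 t=2 v=5: → [0,7); WM=1
i=5 t=7 v=4: → [7,12); WM=6
i=6 t=8 v=3: → [7,13); WM=7
i=7 t=1 v=5: DROP (t<7-2); WM=7
i=8 t=14 v=7: → [14,19); WM=13
i=9 t=16 v=8: → [14,21); WM=15
i=10 t=24 v=6: → [24,29); WM=23
i=11 t=24 v=4: → [24,29); WM=23
i=12 t=22 v=8: → [22,29); WM=23
i=13 t=10 v=9: DROP (t<23-2); WM=23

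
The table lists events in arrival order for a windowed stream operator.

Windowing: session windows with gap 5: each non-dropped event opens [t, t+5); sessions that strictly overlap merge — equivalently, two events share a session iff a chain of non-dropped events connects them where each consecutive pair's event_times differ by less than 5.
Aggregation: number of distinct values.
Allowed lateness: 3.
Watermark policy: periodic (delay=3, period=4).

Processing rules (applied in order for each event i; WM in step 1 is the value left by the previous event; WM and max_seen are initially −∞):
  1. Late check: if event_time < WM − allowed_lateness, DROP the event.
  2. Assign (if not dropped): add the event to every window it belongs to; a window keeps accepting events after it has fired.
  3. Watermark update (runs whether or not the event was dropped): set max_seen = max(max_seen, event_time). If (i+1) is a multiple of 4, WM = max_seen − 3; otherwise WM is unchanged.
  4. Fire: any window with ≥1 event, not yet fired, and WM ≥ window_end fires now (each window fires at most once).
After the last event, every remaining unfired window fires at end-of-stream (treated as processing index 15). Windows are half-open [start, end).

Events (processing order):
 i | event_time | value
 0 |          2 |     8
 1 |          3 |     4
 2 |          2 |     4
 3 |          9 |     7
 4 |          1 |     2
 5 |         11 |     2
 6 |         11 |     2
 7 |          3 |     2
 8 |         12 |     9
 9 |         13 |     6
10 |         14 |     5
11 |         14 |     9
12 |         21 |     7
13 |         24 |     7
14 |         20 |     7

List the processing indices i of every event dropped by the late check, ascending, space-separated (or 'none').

i=0 t=2 v=8: → [2,7); WM=−∞
i=1 t=3 v=4: → [2,8); WM=−∞
i=2 t=2 v=4: → [2,8); WM=−∞
i=3 t=9 v=7: → [9,14); WM=6
i=4 t=1 v=2: DROP (t<6-3); WM=6
i=5 t=11 v=2: → [9,16); WM=6
i=6 t=11 v=2: → [9,16); WM=6
i=7 t=3 v=2: → [2,8); WM=8
i=8 t=12 v=9: → [9,17); WM=8
i=9 t=13 v=6: → [9,18); WM=8
i=10 t=14 v=5: → [9,19); WM=8
i=11 t=14 v=9: → [9,19); WM=11
i=12 t=21 v=7: → [21,26); WM=11
i=13 t=24 v=7: → [21,29); WM=11
i=14 t=20 v=7: → [20,29); WM=11

4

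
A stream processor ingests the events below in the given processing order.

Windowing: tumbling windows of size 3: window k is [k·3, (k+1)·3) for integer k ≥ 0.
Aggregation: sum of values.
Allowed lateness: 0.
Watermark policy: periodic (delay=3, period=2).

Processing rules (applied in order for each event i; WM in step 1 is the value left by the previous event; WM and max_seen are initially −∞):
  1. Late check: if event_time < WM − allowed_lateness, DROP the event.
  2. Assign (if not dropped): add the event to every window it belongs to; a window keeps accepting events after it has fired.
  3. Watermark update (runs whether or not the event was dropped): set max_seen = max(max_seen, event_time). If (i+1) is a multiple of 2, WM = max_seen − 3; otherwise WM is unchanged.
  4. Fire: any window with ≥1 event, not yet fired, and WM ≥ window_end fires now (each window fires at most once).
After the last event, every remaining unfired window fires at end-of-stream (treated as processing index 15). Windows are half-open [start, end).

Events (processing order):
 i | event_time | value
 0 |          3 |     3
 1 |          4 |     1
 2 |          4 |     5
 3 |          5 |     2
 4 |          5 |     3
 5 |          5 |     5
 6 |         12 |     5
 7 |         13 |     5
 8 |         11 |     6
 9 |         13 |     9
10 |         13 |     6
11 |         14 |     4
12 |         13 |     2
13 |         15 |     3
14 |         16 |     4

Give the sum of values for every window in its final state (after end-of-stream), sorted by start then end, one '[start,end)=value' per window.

i=0 t=3 v=3: → [3,6); WM=−∞
i=1 t=4 v=1: → [3,6); WM=1
i=2 t=4 v=5: → [3,6); WM=1
i=3 t=5 v=2: → [3,6); WM=2
i=4 t=5 v=3: → [3,6); WM=2
i=5 t=5 v=5: → [3,6); WM=2
i=6 t=12 v=5: → [12,15); WM=2
i=7 t=13 v=5: → [12,15); WM=10; [3,6) fires=19
i=8 t=11 v=6: → [9,12); WM=10
i=9 t=13 v=9: → [12,15); WM=10
i=10 t=13 v=6: → [12,15); WM=10
i=11 t=14 v=4: → [12,15); WM=11
i=12 t=13 v=2: → [12,15); WM=11
i=13 t=15 v=3: → [15,18); WM=12; [9,12) fires=6
i=14 t=16 v=4: → [15,18); WM=12

[3,6)=19 [9,12)=6 [12,15)=31 [15,18)=7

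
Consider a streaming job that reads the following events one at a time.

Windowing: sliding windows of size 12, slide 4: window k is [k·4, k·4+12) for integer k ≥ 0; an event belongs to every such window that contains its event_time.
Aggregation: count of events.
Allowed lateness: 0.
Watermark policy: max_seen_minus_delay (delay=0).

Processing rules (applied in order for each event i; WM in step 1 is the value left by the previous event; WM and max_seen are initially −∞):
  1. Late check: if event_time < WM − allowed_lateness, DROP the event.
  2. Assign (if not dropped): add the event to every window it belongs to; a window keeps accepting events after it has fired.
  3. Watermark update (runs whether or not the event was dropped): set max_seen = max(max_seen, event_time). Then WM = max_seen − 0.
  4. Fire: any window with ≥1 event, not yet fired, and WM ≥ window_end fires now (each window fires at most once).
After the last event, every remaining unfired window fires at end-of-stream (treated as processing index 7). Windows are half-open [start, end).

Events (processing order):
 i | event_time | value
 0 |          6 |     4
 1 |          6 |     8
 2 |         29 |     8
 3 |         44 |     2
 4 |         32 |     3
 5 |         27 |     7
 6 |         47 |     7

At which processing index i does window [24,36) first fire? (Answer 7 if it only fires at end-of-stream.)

i=0 t=6 v=4: → [4,16),[0,12); WM=6
i=1 t=6 v=8: → [4,16),[0,12); WM=6
i=2 t=29 v=8: → [28,40),[24,36),[20,32); WM=29; [0,12) fires=2 [4,16) fires=2
i=3 t=44 v=2: → [44,56),[40,52),[36,48); WM=44; [20,32) fires=1 [24,36) fires=1 [28,40) fires=1
i=4 t=32 v=3: DROP (t<44-0); WM=44
i=5 t=27 v=7: DROP (t<44-0); WM=44
i=6 t=47 v=7: → [44,56),[40,52),[36,48); WM=47

3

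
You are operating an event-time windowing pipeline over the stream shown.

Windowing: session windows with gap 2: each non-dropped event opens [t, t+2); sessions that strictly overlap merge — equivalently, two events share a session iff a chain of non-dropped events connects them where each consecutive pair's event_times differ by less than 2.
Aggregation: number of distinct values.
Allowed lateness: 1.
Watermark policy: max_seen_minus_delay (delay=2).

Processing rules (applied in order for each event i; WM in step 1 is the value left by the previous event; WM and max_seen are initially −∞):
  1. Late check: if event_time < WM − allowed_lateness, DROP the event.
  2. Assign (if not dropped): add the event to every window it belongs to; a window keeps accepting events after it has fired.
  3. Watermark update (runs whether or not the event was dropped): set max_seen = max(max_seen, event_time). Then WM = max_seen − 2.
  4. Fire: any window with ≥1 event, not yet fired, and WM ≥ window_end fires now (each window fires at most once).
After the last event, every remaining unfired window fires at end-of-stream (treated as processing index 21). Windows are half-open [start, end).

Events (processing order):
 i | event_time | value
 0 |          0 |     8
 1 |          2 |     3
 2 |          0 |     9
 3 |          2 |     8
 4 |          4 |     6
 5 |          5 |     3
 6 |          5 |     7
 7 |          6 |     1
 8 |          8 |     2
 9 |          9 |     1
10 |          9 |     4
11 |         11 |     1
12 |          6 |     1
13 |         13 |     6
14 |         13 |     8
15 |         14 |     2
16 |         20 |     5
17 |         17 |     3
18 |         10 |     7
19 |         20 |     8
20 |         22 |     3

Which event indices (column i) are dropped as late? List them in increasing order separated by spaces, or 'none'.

12 18

i=0 t=0 v=8: → [0,2); WM=-2
i=1 t=2 v=3: → [2,4); WM=0
i=2 t=0 v=9: → [0,2); WM=0
i=3 t=2 v=8: → [2,4); WM=0
i=4 t=4 v=6: → [4,6); WM=2
i=5 t=5 v=3: → [4,7); WM=3
i=6 t=5 v=7: → [4,7); WM=3
i=7 t=6 v=1: → [4,8); WM=4
i=8 t=8 v=2: → [8,10); WM=6
i=9 t=9 v=1: → [8,11); WM=7
i=10 t=9 v=4: → [8,11); WM=7
i=11 t=11 v=1: → [11,13); WM=9
i=12 t=6 v=1: DROP (t<9-1); WM=9
i=13 t=13 v=6: → [13,15); WM=11
i=14 t=13 v=8: → [13,15); WM=11
i=15 t=14 v=2: → [13,16); WM=12
i=16 t=20 v=5: → [20,22); WM=18
i=17 t=17 v=3: → [17,19); WM=18
i=18 t=10 v=7: DROP (t<18-1); WM=18
i=19 t=20 v=8: → [20,22); WM=18
i=20 t=22 v=3: → [22,24); WM=20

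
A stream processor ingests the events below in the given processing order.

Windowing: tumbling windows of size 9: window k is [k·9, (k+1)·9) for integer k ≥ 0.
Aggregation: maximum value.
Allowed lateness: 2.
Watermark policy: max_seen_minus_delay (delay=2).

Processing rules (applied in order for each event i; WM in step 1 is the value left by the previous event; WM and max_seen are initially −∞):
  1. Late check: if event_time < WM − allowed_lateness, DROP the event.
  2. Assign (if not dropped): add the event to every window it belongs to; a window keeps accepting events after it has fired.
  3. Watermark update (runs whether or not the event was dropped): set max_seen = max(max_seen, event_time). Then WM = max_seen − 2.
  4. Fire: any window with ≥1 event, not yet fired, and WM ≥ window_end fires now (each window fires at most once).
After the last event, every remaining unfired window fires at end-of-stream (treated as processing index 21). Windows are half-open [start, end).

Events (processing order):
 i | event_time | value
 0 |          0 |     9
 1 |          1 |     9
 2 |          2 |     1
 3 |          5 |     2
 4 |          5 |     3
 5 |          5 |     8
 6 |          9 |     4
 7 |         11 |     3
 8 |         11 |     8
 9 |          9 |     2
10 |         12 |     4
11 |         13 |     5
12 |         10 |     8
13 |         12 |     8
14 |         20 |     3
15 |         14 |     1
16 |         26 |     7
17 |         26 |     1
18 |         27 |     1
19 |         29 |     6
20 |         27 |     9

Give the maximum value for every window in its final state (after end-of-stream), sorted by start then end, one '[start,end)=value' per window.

[0,9)=9 [9,18)=8 [18,27)=7 [27,36)=9

i=0 t=0 v=9: → [0,9); WM=-2
i=1 t=1 v=9: → [0,9); WM=-1
i=2 t=2 v=1: → [0,9); WM=0
i=3 t=5 v=2: → [0,9); WM=3
i=4 t=5 v=3: → [0,9); WM=3
i=5 t=5 v=8: → [0,9); WM=3
i=6 t=9 v=4: → [9,18); WM=7
i=7 t=11 v=3: → [9,18); WM=9; [0,9) fires=9
i=8 t=11 v=8: → [9,18); WM=9
i=9 t=9 v=2: → [9,18); WM=9
i=10 t=12 v=4: → [9,18); WM=10
i=11 t=13 v=5: → [9,18); WM=11
i=12 t=10 v=8: → [9,18); WM=11
i=13 t=12 v=8: → [9,18); WM=11
i=14 t=20 v=3: → [18,27); WM=18; [9,18) fires=8
i=15 t=14 v=1: DROP (t<18-2); WM=18
i=16 t=26 v=7: → [18,27); WM=24
i=17 t=26 v=1: → [18,27); WM=24
i=18 t=27 v=1: → [27,36); WM=25
i=19 t=29 v=6: → [27,36); WM=27; [18,27) fires=7
i=20 t=27 v=9: → [27,36); WM=27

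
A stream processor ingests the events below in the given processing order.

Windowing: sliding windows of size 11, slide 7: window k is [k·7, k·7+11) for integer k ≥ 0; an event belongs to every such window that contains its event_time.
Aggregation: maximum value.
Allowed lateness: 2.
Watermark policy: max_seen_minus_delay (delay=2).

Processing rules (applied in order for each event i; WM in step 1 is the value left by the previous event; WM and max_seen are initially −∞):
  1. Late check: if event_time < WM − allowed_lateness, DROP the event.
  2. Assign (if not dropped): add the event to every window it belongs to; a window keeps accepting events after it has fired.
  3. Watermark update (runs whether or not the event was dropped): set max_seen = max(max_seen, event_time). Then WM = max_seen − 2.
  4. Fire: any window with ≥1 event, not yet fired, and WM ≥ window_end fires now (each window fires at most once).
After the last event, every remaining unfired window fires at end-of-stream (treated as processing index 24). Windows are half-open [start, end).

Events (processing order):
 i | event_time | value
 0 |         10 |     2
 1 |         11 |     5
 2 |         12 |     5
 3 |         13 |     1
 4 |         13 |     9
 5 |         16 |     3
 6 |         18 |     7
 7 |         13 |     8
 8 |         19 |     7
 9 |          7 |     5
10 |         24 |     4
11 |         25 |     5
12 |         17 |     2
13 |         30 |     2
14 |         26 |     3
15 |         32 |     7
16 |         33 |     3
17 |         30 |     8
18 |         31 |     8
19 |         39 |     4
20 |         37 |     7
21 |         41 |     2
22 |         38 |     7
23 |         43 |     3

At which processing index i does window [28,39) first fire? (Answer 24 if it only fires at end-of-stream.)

21

i=0 t=10 v=2: → [7,18),[0,11); WM=8
i=1 t=11 v=5: → [7,18); WM=9
i=2 t=12 v=5: → [7,18); WM=10
i=3 t=13 v=1: → [7,18); WM=11; [0,11) fires=2
i=4 t=13 v=9: → [7,18); WM=11
i=5 t=16 v=3: → [14,25),[7,18); WM=14
i=6 t=18 v=7: → [14,25); WM=16
i=7 t=13 v=8: DROP (t<16-2); WM=16
i=8 t=19 v=7: → [14,25); WM=17
i=9 t=7 v=5: DROP (t<17-2); WM=17
i=10 t=24 v=4: → [21,32),[14,25); WM=22; [7,18) fires=9
i=11 t=25 v=5: → [21,32); WM=23
i=12 t=17 v=2: DROP (t<23-2); WM=23
i=13 t=30 v=2: → [28,39),[21,32); WM=28; [14,25) fires=7
i=14 t=26 v=3: → [21,32); WM=28
i=15 t=32 v=7: → [28,39); WM=30
i=16 t=33 v=3: → [28,39); WM=31
i=17 t=30 v=8: → [28,39),[21,32); WM=31
i=18 t=31 v=8: → [28,39),[21,32); WM=31
i=19 t=39 v=4: → [35,46); WM=37; [21,32) fires=8
i=20 t=37 v=7: → [35,46),[28,39); WM=37
i=21 t=41 v=2: → [35,46); WM=39; [28,39) fires=8
i=22 t=38 v=7: → [35,46),[28,39); WM=39
i=23 t=43 v=3: → [42,53),[35,46); WM=41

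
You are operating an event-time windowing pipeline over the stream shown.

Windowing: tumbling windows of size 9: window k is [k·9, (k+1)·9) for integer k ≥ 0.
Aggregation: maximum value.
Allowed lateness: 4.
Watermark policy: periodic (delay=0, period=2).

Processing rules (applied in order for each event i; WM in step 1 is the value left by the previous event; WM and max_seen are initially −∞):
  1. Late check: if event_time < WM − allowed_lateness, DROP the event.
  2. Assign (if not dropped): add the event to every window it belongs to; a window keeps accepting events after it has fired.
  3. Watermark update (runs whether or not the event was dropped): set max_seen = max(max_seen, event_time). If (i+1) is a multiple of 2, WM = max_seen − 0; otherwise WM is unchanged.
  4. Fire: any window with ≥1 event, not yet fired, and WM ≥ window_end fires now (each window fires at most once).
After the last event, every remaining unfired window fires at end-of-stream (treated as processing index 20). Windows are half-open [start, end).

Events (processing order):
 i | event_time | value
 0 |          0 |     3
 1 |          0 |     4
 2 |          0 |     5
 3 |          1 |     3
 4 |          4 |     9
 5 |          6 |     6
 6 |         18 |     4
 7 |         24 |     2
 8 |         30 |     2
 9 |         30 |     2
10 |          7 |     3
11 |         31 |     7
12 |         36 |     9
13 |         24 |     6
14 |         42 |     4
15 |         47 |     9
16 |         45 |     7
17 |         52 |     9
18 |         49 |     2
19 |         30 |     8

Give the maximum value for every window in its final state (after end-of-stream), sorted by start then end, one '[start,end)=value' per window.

i=0 t=0 v=3: → [0,9); WM=−∞
i=1 t=0 v=4: → [0,9); WM=0
i=2 t=0 v=5: → [0,9); WM=0
i=3 t=1 v=3: → [0,9); WM=1
i=4 t=4 v=9: → [0,9); WM=1
i=5 t=6 v=6: → [0,9); WM=6
i=6 t=18 v=4: → [18,27); WM=6
i=7 t=24 v=2: → [18,27); WM=24; [0,9) fires=9
i=8 t=30 v=2: → [27,36); WM=24
i=9 t=30 v=2: → [27,36); WM=30; [18,27) fires=4
i=10 t=7 v=3: DROP (t<30-4); WM=30
i=11 t=31 v=7: → [27,36); WM=31
i=12 t=36 v=9: → [36,45); WM=31
i=13 t=24 v=6: DROP (t<31-4); WM=36; [27,36) fires=7
i=14 t=42 v=4: → [36,45); WM=36
i=15 t=47 v=9: → [45,54); WM=47; [36,45) fires=9
i=16 t=45 v=7: → [45,54); WM=47
i=17 t=52 v=9: → [45,54); WM=52
i=18 t=49 v=2: → [45,54); WM=52
i=19 t=30 v=8: DROP (t<52-4); WM=52

[0,9)=9 [18,27)=4 [27,36)=7 [36,45)=9 [45,54)=9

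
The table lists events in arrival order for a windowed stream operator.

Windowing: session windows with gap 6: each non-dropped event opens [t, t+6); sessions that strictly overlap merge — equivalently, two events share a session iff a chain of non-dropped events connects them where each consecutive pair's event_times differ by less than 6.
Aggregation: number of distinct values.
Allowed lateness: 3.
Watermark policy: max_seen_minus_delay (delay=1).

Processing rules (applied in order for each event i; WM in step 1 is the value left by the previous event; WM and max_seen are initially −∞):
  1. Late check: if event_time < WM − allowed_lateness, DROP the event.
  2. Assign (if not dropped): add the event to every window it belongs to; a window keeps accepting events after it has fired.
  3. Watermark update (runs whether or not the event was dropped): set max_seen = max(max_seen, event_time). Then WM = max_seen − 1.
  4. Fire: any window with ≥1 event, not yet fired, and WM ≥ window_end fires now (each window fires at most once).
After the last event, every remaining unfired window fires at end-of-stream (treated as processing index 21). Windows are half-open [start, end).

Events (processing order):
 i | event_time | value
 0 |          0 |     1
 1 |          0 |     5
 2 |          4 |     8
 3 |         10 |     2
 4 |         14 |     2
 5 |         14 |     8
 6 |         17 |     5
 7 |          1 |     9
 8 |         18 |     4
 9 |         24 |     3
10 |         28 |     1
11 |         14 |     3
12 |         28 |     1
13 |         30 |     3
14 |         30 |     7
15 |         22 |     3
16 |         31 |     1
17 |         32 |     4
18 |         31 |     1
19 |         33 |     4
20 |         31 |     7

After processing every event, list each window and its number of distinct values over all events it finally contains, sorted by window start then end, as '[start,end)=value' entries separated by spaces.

[0,10)=3 [10,24)=4 [24,39)=4

i=0 t=0 v=1: → [0,6); WM=-1
i=1 t=0 v=5: → [0,6); WM=-1
i=2 t=4 v=8: → [0,10); WM=3
i=3 t=10 v=2: → [10,16); WM=9
i=4 t=14 v=2: → [10,20); WM=13
i=5 t=14 v=8: → [10,20); WM=13
i=6 t=17 v=5: → [10,23); WM=16
i=7 t=1 v=9: DROP (t<16-3); WM=16
i=8 t=18 v=4: → [10,24); WM=17
i=9 t=24 v=3: → [24,30); WM=23
i=10 t=28 v=1: → [24,34); WM=27
i=11 t=14 v=3: DROP (t<27-3); WM=27
i=12 t=28 v=1: → [24,34); WM=27
i=13 t=30 v=3: → [24,36); WM=29
i=14 t=30 v=7: → [24,36); WM=29
i=15 t=22 v=3: DROP (t<29-3); WM=29
i=16 t=31 v=1: → [24,37); WM=30
i=17 t=32 v=4: → [24,38); WM=31
i=18 t=31 v=1: → [24,38); WM=31
i=19 t=33 v=4: → [24,39); WM=32
i=20 t=31 v=7: → [24,39); WM=32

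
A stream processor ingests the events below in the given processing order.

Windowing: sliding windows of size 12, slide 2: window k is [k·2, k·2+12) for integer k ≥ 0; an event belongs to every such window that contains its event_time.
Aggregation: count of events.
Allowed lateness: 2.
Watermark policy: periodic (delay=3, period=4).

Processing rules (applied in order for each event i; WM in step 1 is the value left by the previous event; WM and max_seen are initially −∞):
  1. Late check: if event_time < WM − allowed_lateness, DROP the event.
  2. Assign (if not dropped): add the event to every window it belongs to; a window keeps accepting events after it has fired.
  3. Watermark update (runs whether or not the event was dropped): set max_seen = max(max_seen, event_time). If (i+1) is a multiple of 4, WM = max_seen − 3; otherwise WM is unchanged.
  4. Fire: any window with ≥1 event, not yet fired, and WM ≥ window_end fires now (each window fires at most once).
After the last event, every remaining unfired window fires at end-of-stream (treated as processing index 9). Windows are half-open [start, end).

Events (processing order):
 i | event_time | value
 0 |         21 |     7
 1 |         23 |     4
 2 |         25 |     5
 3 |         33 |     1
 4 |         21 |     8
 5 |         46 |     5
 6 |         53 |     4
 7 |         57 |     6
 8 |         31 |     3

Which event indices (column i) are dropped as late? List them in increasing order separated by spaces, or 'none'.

i=0 t=21 v=7: → [20,32),[18,30),[16,28),[14,26),[12,24),[10,22); WM=−∞
i=1 t=23 v=4: → [22,34),[20,32),[18,30),[16,28),[14,26),[12,24); WM=−∞
i=2 t=25 v=5: → [24,36),[22,34),[20,32),[18,30),[16,28),[14,26); WM=−∞
i=3 t=33 v=1: → [32,44),[30,42),[28,40),[26,38),[24,36),[22,34); WM=30; [10,22) fires=1 [12,24) fires=2 [14,26) fires=3 [16,28) fires=3 [18,30) fires=3
i=4 t=21 v=8: DROP (t<30-2); WM=30
i=5 t=46 v=5: → [46,58),[44,56),[42,54),[40,52),[38,50),[36,48); WM=30
i=6 t=53 v=4: → [52,64),[50,62),[48,60),[46,58),[44,56),[42,54); WM=30
i=7 t=57 v=6: → [56,68),[54,66),[52,64),[50,62),[48,60),[46,58); WM=54; [20,32) fires=3 [22,34) fires=3 [24,36) fires=2 [26,38) fires=1 [28,40) fires=1 [30,42) fires=1 [32,44) fires=1 [36,48) fires=1 [38,50) fires=1 [40,52) fires=1 [42,54) fires=2
i=8 t=31 v=3: DROP (t<54-2); WM=54

4 8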